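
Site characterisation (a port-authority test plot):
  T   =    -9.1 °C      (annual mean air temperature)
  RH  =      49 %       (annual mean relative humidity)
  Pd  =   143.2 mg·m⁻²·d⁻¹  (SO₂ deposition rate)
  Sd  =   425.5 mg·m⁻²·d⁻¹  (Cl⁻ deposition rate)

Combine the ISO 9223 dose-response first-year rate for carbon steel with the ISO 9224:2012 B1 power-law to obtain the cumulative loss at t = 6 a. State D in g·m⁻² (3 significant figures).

D(6) = 376 g·m⁻²

carbon steel: f(T) = +0.150·(T−10) [T≤10 °C] = -2.8650
  Pd branch = 1.77·Pd^0.52·e^(0.02·RH+f) = 3.552 μm/a
  Cl⁻ term: 0.102·425.5^0.62·exp(0.033·49+0.04·-9.1) = 15.23
  r_corr = 3.552 + 15.23 = 18.78 μm/a
Long-term exponent b (ISO 9224 Table 2, B1) = 0.523
  D(6) = 18.78 × 6^0.523 = 18.78 × 2.553 = 47.94 μm
  Mass loss = 47.94 μm × 7.85 g/cm³ = 376.3 g·m⁻²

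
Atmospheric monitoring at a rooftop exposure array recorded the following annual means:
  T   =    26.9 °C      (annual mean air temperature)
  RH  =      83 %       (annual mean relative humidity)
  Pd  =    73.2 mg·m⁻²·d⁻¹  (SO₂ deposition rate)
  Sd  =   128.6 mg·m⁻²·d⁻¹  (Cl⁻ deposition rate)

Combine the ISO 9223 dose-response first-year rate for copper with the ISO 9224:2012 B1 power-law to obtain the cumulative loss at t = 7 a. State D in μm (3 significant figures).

copper: f(T) = -0.080·(T−10) [T>10 °C] = -1.3520
  SO₂ term: 0.0053·73.2^0.26·exp(0.059·83-1.3520) = 0.5606
  Cl⁻ term: 0.01025·128.6^0.27·exp(0.036·83+0.049·26.9) = 2.821
  r_corr = 0.5606 + 2.821 = 3.381 μm/a
Power-law: D(7) = r_corr · 7^0.667
  D(7) = 3.381 × 7^0.667 = 3.381 × 3.662 = 12.38 μm

D(7) = 12.4 μm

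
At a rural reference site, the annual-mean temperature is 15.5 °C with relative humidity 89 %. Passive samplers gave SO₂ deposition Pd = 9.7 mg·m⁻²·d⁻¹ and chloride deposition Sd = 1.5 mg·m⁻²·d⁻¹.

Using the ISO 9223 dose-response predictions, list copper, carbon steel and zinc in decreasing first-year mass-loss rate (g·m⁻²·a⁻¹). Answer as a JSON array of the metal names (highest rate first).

["carbon steel", "copper", "zinc"]

copper: temperature factor f = -0.080·(5.5) = -0.4400
  sulphur-dioxide contribution → 1.176 μm/a
  chloride contribution → 0.602 μm/a
  total first-year rate 1.778 μm/a
  mass loss = 1.778 μm/a × 8.96 g/cm³ = 15.93 g·m⁻²·a⁻¹
carbon steel: T>10 °C ⇒ hinge -0.054·(15.5−10) = -0.2970
  sulphur-dioxide contribution → 25.42 μm/a
  chloride contribution → 4.598 μm/a
  total first-year rate 30.02 μm/a
  mass loss = 30.02 μm/a × 7.85 g/cm³ = 235.6 g·m⁻²·a⁻¹
zinc: f(T) = -0.071·(T−10) [T>10 °C] = -0.3905
  sulphur-dioxide contribution → 1.423 μm/a
  chloride contribution → 0.1678 μm/a
  ⇒ r_corr(zinc) = 1.591 μm/a
  mass loss = 1.591 μm/a × 7.14 g/cm³ = 11.36 g·m⁻²·a⁻¹
Ordering by g·m⁻²·a⁻¹: carbon steel (236) > copper (15.9) > zinc (11.4)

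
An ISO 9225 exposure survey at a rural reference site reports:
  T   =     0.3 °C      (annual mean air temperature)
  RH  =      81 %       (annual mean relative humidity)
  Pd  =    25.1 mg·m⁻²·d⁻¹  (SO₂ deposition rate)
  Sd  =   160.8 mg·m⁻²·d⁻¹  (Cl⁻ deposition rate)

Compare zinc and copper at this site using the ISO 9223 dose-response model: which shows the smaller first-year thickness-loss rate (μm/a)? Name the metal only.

zinc: T≤10 °C ⇒ hinge +0.038·(0.3−10) = -0.3686
  Pd branch = 0.0129·Pd^0.44·e^(0.046·RH+f) = 1.529 μm/a
  Sd branch = 0.0175·Sd^0.57·e^(0.008·RH+0.085·T) = 0.621 μm/a
  r_corr = 1.529 + 0.621 = 2.151 μm/a
copper: T≤10 °C ⇒ hinge +0.126·(0.3−10) = -1.2222
  SO₂ term: 0.0053·25.1^0.26·exp(0.059·81-1.2222) = 0.4294
  Sd branch = 0.01025·Sd^0.27·e^(0.036·RH+0.049·T) = 0.7572 μm/a
  r_corr = 0.4294 + 0.7572 = 1.187 μm/a
Ordering by μm/a: zinc (2.15) > copper (1.19)

copper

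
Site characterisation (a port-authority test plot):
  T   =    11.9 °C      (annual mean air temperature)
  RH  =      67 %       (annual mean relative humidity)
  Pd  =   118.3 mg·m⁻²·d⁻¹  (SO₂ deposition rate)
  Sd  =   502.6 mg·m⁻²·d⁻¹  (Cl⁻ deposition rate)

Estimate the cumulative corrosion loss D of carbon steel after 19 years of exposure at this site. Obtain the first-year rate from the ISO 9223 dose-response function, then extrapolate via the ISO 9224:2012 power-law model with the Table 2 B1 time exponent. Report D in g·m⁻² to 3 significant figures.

carbon steel: temperature factor f = -0.054·(1.9) = -0.1026
  Pd branch = 1.77·Pd^0.52·e^(0.02·RH+f) = 73 μm/a
  Sd branch = 0.102·Sd^0.62·e^(0.033·RH+0.04·T) = 70.84 μm/a
  sum: 73 + 70.84 → r_corr = 143.8 μm/a
Power-law: D(19) = r_corr · 19^0.523
  D(19) = 143.8 × 19^0.523 = 143.8 × 4.664 = 670.9 μm
  Mass loss = 670.9 μm × 7.85 g/cm³ = 5267 g·m⁻²

D(19) = 5.27e+03 g·m⁻²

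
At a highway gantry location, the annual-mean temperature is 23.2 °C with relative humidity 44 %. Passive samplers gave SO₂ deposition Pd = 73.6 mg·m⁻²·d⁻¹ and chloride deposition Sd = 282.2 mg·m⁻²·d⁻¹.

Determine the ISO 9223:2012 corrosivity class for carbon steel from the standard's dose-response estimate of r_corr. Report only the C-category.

C4

carbon steel: f(T) = -0.054·(T−10) [T>10 °C] = -0.7128
  Pd branch = 1.77·Pd^0.52·e^(0.02·RH+f) = 19.56 μm/a
  Cl⁻ term: 0.102·282.2^0.62·exp(0.033·44+0.04·23.2) = 36.44
  sum: 19.56 + 36.44 → r_corr = 56 μm/a
Category bounds: 50…80 μm/a bracket r_corr ⇒ C4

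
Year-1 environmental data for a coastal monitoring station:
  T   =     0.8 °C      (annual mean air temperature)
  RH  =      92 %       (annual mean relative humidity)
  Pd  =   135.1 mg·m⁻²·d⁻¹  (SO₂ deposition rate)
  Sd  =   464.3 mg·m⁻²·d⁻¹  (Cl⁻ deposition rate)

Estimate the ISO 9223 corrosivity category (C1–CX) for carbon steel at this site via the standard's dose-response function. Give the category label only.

carbon steel: temperature factor f = +0.150·(-9.2) = -1.3800
  SO₂ term: 1.77·135.1^0.52·exp(0.02·92-1.3800) = 35.95
  Cl⁻ term: 0.102·464.3^0.62·exp(0.033·92+0.04·0.8) = 98.73
  r_corr = 35.95 + 98.73 = 134.7 μm/a
135 μm/a falls in (80, 200] for carbon steel → category C5

C5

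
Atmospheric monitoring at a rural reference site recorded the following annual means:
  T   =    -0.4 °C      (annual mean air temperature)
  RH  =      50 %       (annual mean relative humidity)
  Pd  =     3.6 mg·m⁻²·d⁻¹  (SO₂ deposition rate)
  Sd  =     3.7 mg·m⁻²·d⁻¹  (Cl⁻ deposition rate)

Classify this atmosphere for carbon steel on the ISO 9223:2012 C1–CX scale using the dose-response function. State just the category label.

carbon steel: temperature factor f = +0.150·(-10.4) = -1.5600
  Pd branch = 1.77·Pd^0.52·e^(0.02·RH+f) = 1.968 μm/a
  Cl⁻ term: 0.102·3.7^0.62·exp(0.033·50+0.04·-0.4) = 1.176
  sum: 1.968 + 1.176 → r_corr = 3.144 μm/a
ISO 9223 Table 2 (carbon steel): 1.3 < 3.14 ≤ 25 μm/a ⇒ C2

C2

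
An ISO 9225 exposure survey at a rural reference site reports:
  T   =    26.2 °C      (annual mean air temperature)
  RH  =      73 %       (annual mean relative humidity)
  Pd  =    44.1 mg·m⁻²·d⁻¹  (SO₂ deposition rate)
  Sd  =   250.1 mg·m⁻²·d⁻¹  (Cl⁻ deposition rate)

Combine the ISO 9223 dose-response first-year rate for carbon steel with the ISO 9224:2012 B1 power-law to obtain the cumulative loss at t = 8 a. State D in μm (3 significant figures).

carbon steel: f(T) = -0.054·(T−10) [T>10 °C] = -0.8748
  SO₂ term: 1.77·44.1^0.52·exp(0.02·73-0.8748) = 22.76
  Cl⁻ term: 0.102·250.1^0.62·exp(0.033·73+0.04·26.2) = 99.26
  sum: 22.76 + 99.26 → r_corr = 122 μm/a
Power-law: D(8) = r_corr · 8^0.523
  D(8) = 122 × 8^0.523 = 122 × 2.967 = 362 μm

D(8) = 362 μm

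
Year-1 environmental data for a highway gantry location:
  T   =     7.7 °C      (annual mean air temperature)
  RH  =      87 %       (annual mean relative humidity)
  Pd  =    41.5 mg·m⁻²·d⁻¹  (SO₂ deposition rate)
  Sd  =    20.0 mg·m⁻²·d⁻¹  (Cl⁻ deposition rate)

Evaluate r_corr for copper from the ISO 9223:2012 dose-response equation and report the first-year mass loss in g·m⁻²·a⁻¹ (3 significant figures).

copper: f(T) = +0.126·(T−10) [T≤10 °C] = -0.2898
  SO₂ term: 0.0053·41.5^0.26·exp(0.059·87-0.2898) = 1.772
  Sd branch = 0.01025·Sd^0.27·e^(0.036·RH+0.049·T) = 0.7693 μm/a
  r_corr = 1.772 + 0.7693 = 2.541 μm/a
Convert to mass loss: 2.541 μm/a × 8.96 g/cm³ = 22.77 g·m⁻²·a⁻¹

r_corr = 22.8 g·m⁻²·a⁻¹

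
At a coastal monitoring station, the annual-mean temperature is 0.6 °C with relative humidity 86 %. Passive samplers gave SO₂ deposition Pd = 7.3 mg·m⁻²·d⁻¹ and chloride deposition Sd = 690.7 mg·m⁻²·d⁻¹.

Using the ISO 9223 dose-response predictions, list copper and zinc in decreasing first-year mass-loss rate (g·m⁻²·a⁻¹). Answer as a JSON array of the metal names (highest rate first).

["zinc", "copper"]

copper: T≤10 °C ⇒ hinge +0.126·(0.6−10) = -1.1844
  SO₂ term: 0.0053·7.3^0.26·exp(0.059·86-1.1844) = 0.4345
  Cl⁻ term: 0.01025·690.7^0.27·exp(0.036·86+0.049·0.6) = 1.364
  sum: 0.4345 + 1.364 → r_corr = 1.798 μm/a
  mass loss = 1.798 μm/a × 8.96 g/cm³ = 16.11 g·m⁻²·a⁻¹
zinc: f(T) = +0.038·(T−10) [T≤10 °C] = -0.3572
  SO₂ term: 0.0129·7.3^0.44·exp(0.046·86-0.3572) = 1.131
  Cl⁻ term: 0.0175·690.7^0.57·exp(0.008·86+0.085·0.6) = 1.522
  sum: 1.131 + 1.522 → r_corr = 2.653 μm/a
  mass loss = 2.653 μm/a × 7.14 g/cm³ = 18.94 g·m⁻²·a⁻¹
Ordering by g·m⁻²·a⁻¹: zinc (18.9) > copper (16.1)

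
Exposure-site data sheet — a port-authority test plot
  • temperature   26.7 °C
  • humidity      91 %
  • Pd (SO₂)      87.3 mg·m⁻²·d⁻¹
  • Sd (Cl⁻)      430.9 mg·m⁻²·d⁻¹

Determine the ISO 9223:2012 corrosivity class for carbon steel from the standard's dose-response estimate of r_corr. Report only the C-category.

CX

carbon steel: temperature factor f = -0.054·(16.7) = -0.9018
  sulphur-dioxide contribution → 45.3 μm/a
  chloride contribution → 257 μm/a
  total first-year rate 302.3 μm/a
ISO 9223 Table 2 (carbon steel): 200 < 302 ≤ 700 μm/a ⇒ CX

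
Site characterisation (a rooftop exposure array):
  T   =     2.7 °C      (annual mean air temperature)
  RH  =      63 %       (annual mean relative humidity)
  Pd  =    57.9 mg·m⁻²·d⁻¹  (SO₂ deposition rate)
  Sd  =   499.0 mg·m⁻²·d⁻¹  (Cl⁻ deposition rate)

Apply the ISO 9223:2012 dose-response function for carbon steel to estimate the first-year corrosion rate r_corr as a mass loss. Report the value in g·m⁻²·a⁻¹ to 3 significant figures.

carbon steel: T≤10 °C ⇒ hinge +0.150·(2.7−10) = -1.0950
  sulphur-dioxide contribution → 17.23 μm/a
  chloride contribution → 42.78 μm/a
  total first-year rate 60.01 μm/a
Convert to mass loss: 60.01 μm/a × 7.85 g/cm³ = 471 g·m⁻²·a⁻¹

r_corr = 471 g·m⁻²·a⁻¹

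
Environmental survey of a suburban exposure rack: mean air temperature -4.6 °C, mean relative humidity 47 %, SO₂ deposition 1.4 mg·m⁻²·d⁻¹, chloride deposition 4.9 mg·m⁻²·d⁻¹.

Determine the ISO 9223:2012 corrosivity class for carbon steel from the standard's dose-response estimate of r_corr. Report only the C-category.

carbon steel: T≤10 °C ⇒ hinge +0.150·(-4.6−10) = -2.1900
  Pd branch = 1.77·Pd^0.52·e^(0.02·RH+f) = 0.6041 μm/a
  Sd branch = 0.102·Sd^0.62·e^(0.033·RH+0.04·T) = 1.072 μm/a
  sum: 0.6041 + 1.072 → r_corr = 1.676 μm/a
1.68 μm/a falls in (1.3, 25] for carbon steel → category C2

C2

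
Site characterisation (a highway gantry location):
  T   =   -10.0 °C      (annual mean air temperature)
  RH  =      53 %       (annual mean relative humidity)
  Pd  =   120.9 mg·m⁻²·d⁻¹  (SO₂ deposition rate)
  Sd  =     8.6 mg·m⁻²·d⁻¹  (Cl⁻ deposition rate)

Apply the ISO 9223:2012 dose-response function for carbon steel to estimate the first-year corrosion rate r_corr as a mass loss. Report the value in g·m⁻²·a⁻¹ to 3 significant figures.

r_corr = 35.9 g·m⁻²·a⁻¹

carbon steel: f(T) = +0.150·(T−10) [T≤10 °C] = -3.0000
  sulphur-dioxide contribution → 3.078 μm/a
  chloride contribution → 1.492 μm/a
  total first-year rate 4.571 μm/a
Convert to mass loss: 4.571 μm/a × 7.85 g/cm³ = 35.88 g·m⁻²·a⁻¹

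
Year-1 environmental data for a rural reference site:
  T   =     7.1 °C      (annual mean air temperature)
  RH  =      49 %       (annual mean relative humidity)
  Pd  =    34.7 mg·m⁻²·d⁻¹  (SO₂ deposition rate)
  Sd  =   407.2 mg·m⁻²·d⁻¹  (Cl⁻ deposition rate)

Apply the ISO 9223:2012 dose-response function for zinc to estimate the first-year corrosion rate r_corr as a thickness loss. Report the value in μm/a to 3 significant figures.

r_corr = 1.98 μm/a

zinc: T≤10 °C ⇒ hinge +0.038·(7.1−10) = -0.1102
  sulphur-dioxide contribution → 0.5241 μm/a
  chloride contribution → 1.455 μm/a
  ⇒ r_corr(zinc) = 1.979 μm/a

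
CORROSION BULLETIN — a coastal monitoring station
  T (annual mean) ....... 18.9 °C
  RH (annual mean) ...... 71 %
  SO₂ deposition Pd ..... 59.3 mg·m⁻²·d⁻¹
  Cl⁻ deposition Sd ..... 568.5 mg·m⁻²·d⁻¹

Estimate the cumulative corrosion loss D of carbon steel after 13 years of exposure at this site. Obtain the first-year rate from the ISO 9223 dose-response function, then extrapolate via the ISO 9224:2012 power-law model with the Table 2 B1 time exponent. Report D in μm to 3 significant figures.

carbon steel: f(T) = -0.054·(T−10) [T>10 °C] = -0.4806
  sulphur-dioxide contribution → 37.84 μm/a
  chloride contribution → 115.5 μm/a
  ⇒ r_corr(carbon steel) = 153.3 μm/a
Power-law: D(13) = r_corr · 13^0.523
  D(13) = 153.3 × 13^0.523 = 153.3 × 3.825 = 586.3 μm

D(13) = 586 μm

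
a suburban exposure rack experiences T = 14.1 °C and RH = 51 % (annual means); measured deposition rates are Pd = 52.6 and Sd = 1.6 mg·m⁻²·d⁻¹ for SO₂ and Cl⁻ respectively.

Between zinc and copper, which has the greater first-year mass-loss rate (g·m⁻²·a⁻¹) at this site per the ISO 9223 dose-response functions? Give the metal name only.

zinc: f(T) = -0.071·(T−10) [T>10 °C] = -0.2911
  Pd branch = 0.0129·Pd^0.44·e^(0.046·RH+f) = 0.5758 μm/a
  Cl⁻ term: 0.0175·1.6^0.57·exp(0.008·51+0.085·14.1) = 0.114
  sum: 0.5758 + 0.114 → r_corr = 0.6898 μm/a
  mass loss = 0.6898 μm/a × 7.14 g/cm³ = 4.925 g·m⁻²·a⁻¹
copper: f(T) = -0.080·(T−10) [T>10 °C] = -0.3280
  SO₂ term: 0.0053·52.6^0.26·exp(0.059·51-0.3280) = 0.2168
  Cl⁻ term: 0.01025·1.6^0.27·exp(0.036·51+0.049·14.1) = 0.1456
  sum: 0.2168 + 0.1456 → r_corr = 0.3624 μm/a
  mass loss = 0.3624 μm/a × 8.96 g/cm³ = 3.247 g·m⁻²·a⁻¹
Ordering by g·m⁻²·a⁻¹: zinc (4.93) > copper (3.25)

zinc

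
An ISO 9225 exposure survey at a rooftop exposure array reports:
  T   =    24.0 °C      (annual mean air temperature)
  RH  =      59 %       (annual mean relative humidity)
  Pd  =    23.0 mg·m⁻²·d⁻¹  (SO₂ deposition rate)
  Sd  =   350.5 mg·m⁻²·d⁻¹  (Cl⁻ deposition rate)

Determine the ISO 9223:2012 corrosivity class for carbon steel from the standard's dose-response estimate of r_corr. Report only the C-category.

C5

carbon steel: temperature factor f = -0.054·(14.0) = -0.7560
  SO₂ term: 1.77·23.0^0.52·exp(0.02·59-0.7560) = 13.81
  Cl⁻ term: 0.102·350.5^0.62·exp(0.033·59+0.04·24.0) = 70.6
  r_corr = 13.81 + 70.6 = 84.41 μm/a
ISO 9223 Table 2 (carbon steel): 80 < 84.4 ≤ 200 μm/a ⇒ C5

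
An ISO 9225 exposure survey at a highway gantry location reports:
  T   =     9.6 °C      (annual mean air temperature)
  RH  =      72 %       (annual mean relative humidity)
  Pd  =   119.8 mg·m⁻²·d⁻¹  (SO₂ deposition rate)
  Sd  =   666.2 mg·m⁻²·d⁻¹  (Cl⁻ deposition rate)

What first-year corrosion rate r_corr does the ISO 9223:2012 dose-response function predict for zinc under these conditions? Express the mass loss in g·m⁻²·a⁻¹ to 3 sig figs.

r_corr = 40.9 g·m⁻²·a⁻¹

zinc: temperature factor f = +0.038·(-0.4) = -0.0152
  SO₂ term: 0.0129·119.8^0.44·exp(0.046·72-0.0152) = 2.863
  Cl⁻ term: 0.0175·666.2^0.57·exp(0.008·72+0.085·9.6) = 2.864
  sum: 2.863 + 2.864 → r_corr = 5.728 μm/a
Convert to mass loss: 5.728 μm/a × 7.14 g/cm³ = 40.9 g·m⁻²·a⁻¹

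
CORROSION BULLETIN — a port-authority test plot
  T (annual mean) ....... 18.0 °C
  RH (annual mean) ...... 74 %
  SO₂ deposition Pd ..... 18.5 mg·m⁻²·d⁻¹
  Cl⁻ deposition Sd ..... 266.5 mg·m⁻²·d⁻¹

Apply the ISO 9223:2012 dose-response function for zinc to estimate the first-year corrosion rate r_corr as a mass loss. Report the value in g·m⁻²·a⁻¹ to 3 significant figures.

r_corr = 30.8 g·m⁻²·a⁻¹

zinc: T>10 °C ⇒ hinge -0.071·(18.0−10) = -0.5680
  Pd branch = 0.0129·Pd^0.44·e^(0.046·RH+f) = 0.794 μm/a
  Sd branch = 0.0175·Sd^0.57·e^(0.008·RH+0.085·T) = 3.526 μm/a
  sum: 0.794 + 3.526 → r_corr = 4.32 μm/a
Convert to mass loss: 4.32 μm/a × 7.14 g/cm³ = 30.84 g·m⁻²·a⁻¹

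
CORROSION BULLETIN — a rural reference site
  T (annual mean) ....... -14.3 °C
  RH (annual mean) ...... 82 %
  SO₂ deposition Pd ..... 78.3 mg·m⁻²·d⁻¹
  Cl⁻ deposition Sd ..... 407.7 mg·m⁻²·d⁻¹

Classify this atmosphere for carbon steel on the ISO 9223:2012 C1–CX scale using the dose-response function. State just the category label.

carbon steel: temperature factor f = +0.150·(-24.3) = -3.6450
  Pd branch = 1.77·Pd^0.52·e^(0.02·RH+f) = 2.301 μm/a
  Cl⁻ term: 0.102·407.7^0.62·exp(0.033·82+0.04·-14.3) = 35.79
  r_corr = 2.301 + 35.79 = 38.09 μm/a
Category bounds: 25…50 μm/a bracket r_corr ⇒ C3

C3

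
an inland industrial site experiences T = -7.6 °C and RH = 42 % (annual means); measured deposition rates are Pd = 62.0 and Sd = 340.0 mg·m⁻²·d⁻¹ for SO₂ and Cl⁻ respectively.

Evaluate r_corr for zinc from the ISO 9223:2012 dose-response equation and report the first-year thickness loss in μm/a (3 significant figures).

r_corr = 0.636 μm/a

zinc: f(T) = +0.038·(T−10) [T≤10 °C] = -0.6688
  SO₂ term: 0.0129·62.0^0.44·exp(0.046·42-0.6688) = 0.2804
  Cl⁻ term: 0.0175·340.0^0.57·exp(0.008·42+0.085·-7.6) = 0.3559
  r_corr = 0.2804 + 0.3559 = 0.6364 μm/a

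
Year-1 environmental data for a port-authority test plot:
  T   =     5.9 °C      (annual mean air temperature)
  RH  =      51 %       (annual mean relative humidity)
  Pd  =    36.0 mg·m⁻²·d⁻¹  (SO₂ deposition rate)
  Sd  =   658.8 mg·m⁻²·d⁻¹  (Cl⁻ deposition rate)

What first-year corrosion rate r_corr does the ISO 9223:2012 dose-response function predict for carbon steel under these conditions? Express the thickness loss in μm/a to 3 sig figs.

carbon steel: f(T) = +0.150·(T−10) [T≤10 °C] = -0.6150
  Pd branch = 1.77·Pd^0.52·e^(0.02·RH+f) = 17.11 μm/a
  Cl⁻ term: 0.102·658.8^0.62·exp(0.033·51+0.04·5.9) = 38.87
  r_corr = 17.11 + 38.87 = 55.98 μm/a

r_corr = 56.0 μm/a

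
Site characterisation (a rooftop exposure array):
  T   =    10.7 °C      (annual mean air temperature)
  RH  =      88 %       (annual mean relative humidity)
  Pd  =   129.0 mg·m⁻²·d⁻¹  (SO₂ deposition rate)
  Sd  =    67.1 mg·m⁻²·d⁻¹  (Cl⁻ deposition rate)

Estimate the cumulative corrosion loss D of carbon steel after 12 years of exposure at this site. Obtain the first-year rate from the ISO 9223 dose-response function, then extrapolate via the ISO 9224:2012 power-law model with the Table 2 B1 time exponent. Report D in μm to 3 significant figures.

carbon steel: T>10 °C ⇒ hinge -0.054·(10.7−10) = -0.0378
  Pd branch = 1.77·Pd^0.52·e^(0.02·RH+f) = 124 μm/a
  Sd branch = 0.102·Sd^0.62·e^(0.033·RH+0.04·T) = 38.75 μm/a
  r_corr = 124 + 38.75 = 162.7 μm/a
Power-law: D(12) = r_corr · 12^0.523
  D(12) = 162.7 × 12^0.523 = 162.7 × 3.668 = 596.9 μm

D(12) = 597 μm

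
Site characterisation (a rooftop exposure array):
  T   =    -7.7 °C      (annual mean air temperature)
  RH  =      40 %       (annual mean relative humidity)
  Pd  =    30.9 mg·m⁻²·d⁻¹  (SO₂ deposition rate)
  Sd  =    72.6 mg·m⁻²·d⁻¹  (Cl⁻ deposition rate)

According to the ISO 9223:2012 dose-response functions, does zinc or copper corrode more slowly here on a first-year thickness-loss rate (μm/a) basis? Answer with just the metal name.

copper

zinc: T≤10 °C ⇒ hinge +0.038·(-7.7−10) = -0.6726
  Pd branch = 0.0129·Pd^0.44·e^(0.046·RH+f) = 0.1876 μm/a
  Cl⁻ term: 0.0175·72.6^0.57·exp(0.008·40+0.085·-7.7) = 0.144
  r_corr = 0.1876 + 0.144 = 0.3316 μm/a
copper: f(T) = +0.126·(T−10) [T≤10 °C] = -2.2302
  SO₂ term: 0.0053·30.9^0.26·exp(0.059·40-2.2302) = 0.01472
  Cl⁻ term: 0.01025·72.6^0.27·exp(0.036·40+0.049·-7.7) = 0.09434
  sum: 0.01472 + 0.09434 → r_corr = 0.1091 μm/a
Ordering by μm/a: zinc (0.332) > copper (0.109)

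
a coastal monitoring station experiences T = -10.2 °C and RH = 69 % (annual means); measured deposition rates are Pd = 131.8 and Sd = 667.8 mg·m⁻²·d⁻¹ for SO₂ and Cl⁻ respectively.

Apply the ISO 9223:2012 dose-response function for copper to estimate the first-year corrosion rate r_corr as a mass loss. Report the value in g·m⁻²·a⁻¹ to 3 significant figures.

r_corr = 4.64 g·m⁻²·a⁻¹

copper: temperature factor f = +0.126·(-20.2) = -2.5452
  Pd branch = 0.0053·Pd^0.26·e^(0.059·RH+f) = 0.08672 μm/a
  Cl⁻ term: 0.01025·667.8^0.27·exp(0.036·69+0.049·-10.2) = 0.4316
  sum: 0.08672 + 0.4316 → r_corr = 0.5183 μm/a
Convert to mass loss: 0.5183 μm/a × 8.96 g/cm³ = 4.644 g·m⁻²·a⁻¹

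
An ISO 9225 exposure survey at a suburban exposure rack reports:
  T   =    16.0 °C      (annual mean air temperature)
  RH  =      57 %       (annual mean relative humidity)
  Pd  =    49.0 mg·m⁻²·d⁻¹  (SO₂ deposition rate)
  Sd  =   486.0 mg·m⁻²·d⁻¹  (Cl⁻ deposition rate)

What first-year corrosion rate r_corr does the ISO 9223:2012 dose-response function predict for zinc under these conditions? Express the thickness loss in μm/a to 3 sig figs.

zinc: f(T) = -0.071·(T−10) [T>10 °C] = -0.4260
  Pd branch = 0.0129·Pd^0.44·e^(0.046·RH+f) = 0.6427 μm/a
  Sd branch = 0.0175·Sd^0.57·e^(0.008·RH+0.085·T) = 3.657 μm/a
  sum: 0.6427 + 3.657 → r_corr = 4.299 μm/a

r_corr = 4.30 μm/a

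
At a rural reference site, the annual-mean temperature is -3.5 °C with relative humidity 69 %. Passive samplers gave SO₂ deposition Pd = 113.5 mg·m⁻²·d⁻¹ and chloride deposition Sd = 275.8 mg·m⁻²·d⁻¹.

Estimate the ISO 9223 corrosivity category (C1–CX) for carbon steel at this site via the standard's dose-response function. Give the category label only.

C3

carbon steel: f(T) = +0.150·(T−10) [T≤10 °C] = -2.0250
  SO₂ term: 1.77·113.5^0.52·exp(0.02·69-2.0250) = 10.88
  Cl⁻ term: 0.102·275.8^0.62·exp(0.033·69+0.04·-3.5) = 28.17
  sum: 10.88 + 28.17 → r_corr = 39.05 μm/a
ISO 9223 Table 2 (carbon steel): 25 < 39.1 ≤ 50 μm/a ⇒ C3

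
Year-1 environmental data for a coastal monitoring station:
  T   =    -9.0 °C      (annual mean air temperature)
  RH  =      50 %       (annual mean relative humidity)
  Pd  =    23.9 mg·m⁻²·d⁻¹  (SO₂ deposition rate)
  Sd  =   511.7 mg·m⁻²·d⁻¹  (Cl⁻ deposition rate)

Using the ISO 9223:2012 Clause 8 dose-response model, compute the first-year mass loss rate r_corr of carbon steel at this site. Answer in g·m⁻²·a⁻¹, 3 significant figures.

r_corr = 150 g·m⁻²·a⁻¹

carbon steel: f(T) = +0.150·(T−10) [T≤10 °C] = -2.8500
  SO₂ term: 1.77·23.9^0.52·exp(0.02·50-2.8500) = 1.45
  Sd branch = 0.102·Sd^0.62·e^(0.033·RH+0.04·T) = 17.72 μm/a
  sum: 1.45 + 17.72 → r_corr = 19.17 μm/a
Convert to mass loss: 19.17 μm/a × 7.85 g/cm³ = 150.5 g·m⁻²·a⁻¹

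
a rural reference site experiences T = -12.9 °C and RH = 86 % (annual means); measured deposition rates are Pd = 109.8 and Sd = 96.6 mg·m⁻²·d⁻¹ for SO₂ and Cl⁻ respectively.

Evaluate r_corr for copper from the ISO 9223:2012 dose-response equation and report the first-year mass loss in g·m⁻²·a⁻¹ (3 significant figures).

r_corr = 5.14 g·m⁻²·a⁻¹

copper: temperature factor f = +0.126·(-22.9) = -2.8854
  SO₂ term: 0.0053·109.8^0.26·exp(0.059·86-2.8854) = 0.1604
  Sd branch = 0.01025·Sd^0.27·e^(0.036·RH+0.049·T) = 0.4137 μm/a
  sum: 0.1604 + 0.4137 → r_corr = 0.5742 μm/a
Convert to mass loss: 0.5742 μm/a × 8.96 g/cm³ = 5.145 g·m⁻²·a⁻¹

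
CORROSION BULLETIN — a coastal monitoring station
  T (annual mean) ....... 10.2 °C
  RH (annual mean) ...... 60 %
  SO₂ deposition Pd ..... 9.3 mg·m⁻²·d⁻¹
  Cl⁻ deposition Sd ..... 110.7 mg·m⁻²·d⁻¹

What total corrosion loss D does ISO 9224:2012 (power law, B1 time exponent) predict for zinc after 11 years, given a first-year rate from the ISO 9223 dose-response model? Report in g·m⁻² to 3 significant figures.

zinc: f(T) = -0.071·(T−10) [T>10 °C] = -0.0142
  Pd branch = 0.0129·Pd^0.44·e^(0.046·RH+f) = 0.5361 μm/a
  Cl⁻ term: 0.0175·110.7^0.57·exp(0.008·60+0.085·10.2) = 0.9845
  sum: 0.5361 + 0.9845 → r_corr = 1.521 μm/a
Power-law: D(11) = r_corr · 11^0.813
  D(11) = 1.521 × 11^0.813 = 1.521 × 7.025 = 10.68 μm
  Mass loss = 10.68 μm × 7.14 g/cm³ = 76.27 g·m⁻²

D(11) = 76.3 g·m⁻²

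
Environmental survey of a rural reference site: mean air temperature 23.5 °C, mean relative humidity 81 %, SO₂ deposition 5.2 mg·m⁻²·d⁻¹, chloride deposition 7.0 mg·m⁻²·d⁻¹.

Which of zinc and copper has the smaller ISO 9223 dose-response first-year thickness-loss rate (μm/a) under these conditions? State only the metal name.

zinc: f(T) = -0.071·(T−10) [T>10 °C] = -0.9585
  SO₂ term: 0.0129·5.2^0.44·exp(0.046·81-0.9585) = 0.4242
  Sd branch = 0.0175·Sd^0.57·e^(0.008·RH+0.085·T) = 0.7476 μm/a
  sum: 0.4242 + 0.7476 → r_corr = 1.172 μm/a
copper: f(T) = -0.080·(T−10) [T>10 °C] = -1.0800
  SO₂ term: 0.0053·5.2^0.26·exp(0.059·81-1.0800) = 0.3288
  Cl⁻ term: 0.01025·7.0^0.27·exp(0.036·81+0.049·23.5) = 1.012
  sum: 0.3288 + 1.012 → r_corr = 1.341 μm/a
Ordering by μm/a: copper (1.34) > zinc (1.17)

zinc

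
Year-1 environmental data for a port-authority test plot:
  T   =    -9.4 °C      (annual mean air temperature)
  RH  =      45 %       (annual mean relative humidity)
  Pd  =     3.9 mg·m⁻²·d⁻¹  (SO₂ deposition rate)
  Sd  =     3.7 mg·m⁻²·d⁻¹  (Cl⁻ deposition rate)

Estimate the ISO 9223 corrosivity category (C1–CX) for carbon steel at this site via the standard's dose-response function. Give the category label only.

carbon steel: T≤10 °C ⇒ hinge +0.150·(-9.4−10) = -2.9100
  SO₂ term: 1.77·3.9^0.52·exp(0.02·45-2.9100) = 0.4813
  Sd branch = 0.102·Sd^0.62·e^(0.033·RH+0.04·T) = 0.6959 μm/a
  sum: 0.4813 + 0.6959 → r_corr = 1.177 μm/a
1.18 μm/a falls in (0, 1.3] for carbon steel → category C1

C1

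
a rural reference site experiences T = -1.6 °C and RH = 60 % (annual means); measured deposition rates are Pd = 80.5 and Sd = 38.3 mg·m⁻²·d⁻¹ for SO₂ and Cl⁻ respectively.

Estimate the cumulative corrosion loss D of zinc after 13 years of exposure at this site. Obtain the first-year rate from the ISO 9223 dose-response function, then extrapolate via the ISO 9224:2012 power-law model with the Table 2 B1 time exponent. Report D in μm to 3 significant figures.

D(13) = 8.86 μm

zinc: f(T) = +0.038·(T−10) [T≤10 °C] = -0.4408
  sulphur-dioxide contribution → 0.9044 μm/a
  chloride contribution → 0.1972 μm/a
  total first-year rate 1.102 μm/a
Long-term exponent b (ISO 9224 Table 2, B1) = 0.813
  D(13) = 1.102 × 13^0.813 = 1.102 × 8.047 = 8.864 μm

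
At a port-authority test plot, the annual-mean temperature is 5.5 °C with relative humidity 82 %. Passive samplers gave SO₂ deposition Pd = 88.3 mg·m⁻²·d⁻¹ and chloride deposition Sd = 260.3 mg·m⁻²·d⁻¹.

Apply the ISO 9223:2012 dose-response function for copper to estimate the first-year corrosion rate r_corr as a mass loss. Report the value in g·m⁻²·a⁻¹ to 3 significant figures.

r_corr = 21.2 g·m⁻²·a⁻¹

copper: f(T) = +0.126·(T−10) [T≤10 °C] = -0.5670
  Pd branch = 0.0053·Pd^0.26·e^(0.059·RH+f) = 1.216 μm/a
  Sd branch = 0.01025·Sd^0.27·e^(0.036·RH+0.049·T) = 1.153 μm/a
  sum: 1.216 + 1.153 → r_corr = 2.37 μm/a
Convert to mass loss: 2.37 μm/a × 8.96 g/cm³ = 21.23 g·m⁻²·a⁻¹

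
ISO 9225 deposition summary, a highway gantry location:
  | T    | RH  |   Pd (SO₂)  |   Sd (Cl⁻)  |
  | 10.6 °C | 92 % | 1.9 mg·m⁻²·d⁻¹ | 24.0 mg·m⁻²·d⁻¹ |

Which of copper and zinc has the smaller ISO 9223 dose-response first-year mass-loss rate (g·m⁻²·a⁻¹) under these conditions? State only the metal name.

copper: T>10 °C ⇒ hinge -0.080·(10.6−10) = -0.0480
  sulphur-dioxide contribution → 1.359 μm/a
  chloride contribution → 1.115 μm/a
  ⇒ r_corr(copper) = 2.474 μm/a
  mass loss = 2.474 μm/a × 8.96 g/cm³ = 22.17 g·m⁻²·a⁻¹
zinc: temperature factor f = -0.071·(0.6) = -0.0426
  sulphur-dioxide contribution → 1.129 μm/a
  chloride contribution → 0.5504 μm/a
  ⇒ r_corr(zinc) = 1.679 μm/a
  mass loss = 1.679 μm/a × 7.14 g/cm³ = 11.99 g·m⁻²·a⁻¹
Ordering by g·m⁻²·a⁻¹: copper (22.2) > zinc (12)

zinc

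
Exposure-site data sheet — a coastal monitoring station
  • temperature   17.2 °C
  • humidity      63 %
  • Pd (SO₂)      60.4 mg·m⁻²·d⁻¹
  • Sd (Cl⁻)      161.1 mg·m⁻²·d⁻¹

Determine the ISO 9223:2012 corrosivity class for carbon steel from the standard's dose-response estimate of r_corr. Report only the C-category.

carbon steel: T>10 °C ⇒ hinge -0.054·(17.2−10) = -0.3888
  SO₂ term: 1.77·60.4^0.52·exp(0.02·63-0.3888) = 35.68
  Sd branch = 0.102·Sd^0.62·e^(0.033·RH+0.04·T) = 37.9 μm/a
  r_corr = 35.68 + 37.9 = 73.59 μm/a
ISO 9223 Table 2 (carbon steel): 50 < 73.6 ≤ 80 μm/a ⇒ C4

C4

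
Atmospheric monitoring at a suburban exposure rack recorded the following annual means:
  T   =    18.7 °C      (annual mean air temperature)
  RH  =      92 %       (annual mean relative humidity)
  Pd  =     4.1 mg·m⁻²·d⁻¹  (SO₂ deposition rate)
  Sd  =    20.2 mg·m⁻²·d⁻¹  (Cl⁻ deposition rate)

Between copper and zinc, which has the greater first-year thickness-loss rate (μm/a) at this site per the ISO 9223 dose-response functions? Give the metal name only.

copper: temperature factor f = -0.080·(8.7) = -0.6960
  SO₂ term: 0.0053·4.1^0.26·exp(0.059·92-0.6960) = 0.8683
  Sd branch = 0.01025·Sd^0.27·e^(0.036·RH+0.049·T) = 1.583 μm/a
  sum: 0.8683 + 1.583 → r_corr = 2.451 μm/a
zinc: f(T) = -0.071·(T−10) [T>10 °C] = -0.6177
  Pd branch = 0.0129·Pd^0.44·e^(0.046·RH+f) = 0.891 μm/a
  Cl⁻ term: 0.0175·20.2^0.57·exp(0.008·92+0.085·18.7) = 0.9932
  r_corr = 0.891 + 0.9932 = 1.884 μm/a
Ordering by μm/a: copper (2.45) > zinc (1.88)

copper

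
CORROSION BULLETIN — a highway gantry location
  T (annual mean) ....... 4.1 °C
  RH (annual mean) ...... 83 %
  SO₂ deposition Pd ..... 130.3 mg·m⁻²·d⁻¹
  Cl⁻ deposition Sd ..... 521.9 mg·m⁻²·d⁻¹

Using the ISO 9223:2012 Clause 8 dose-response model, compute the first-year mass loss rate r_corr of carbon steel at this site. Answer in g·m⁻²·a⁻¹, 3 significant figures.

carbon steel: T≤10 °C ⇒ hinge +0.150·(4.1−10) = -0.8850
  sulphur-dioxide contribution → 48.34 μm/a
  chloride contribution → 90 μm/a
  total first-year rate 138.3 μm/a
Convert to mass loss: 138.3 μm/a × 7.85 g/cm³ = 1086 g·m⁻²·a⁻¹

r_corr = 1.09e+03 g·m⁻²·a⁻¹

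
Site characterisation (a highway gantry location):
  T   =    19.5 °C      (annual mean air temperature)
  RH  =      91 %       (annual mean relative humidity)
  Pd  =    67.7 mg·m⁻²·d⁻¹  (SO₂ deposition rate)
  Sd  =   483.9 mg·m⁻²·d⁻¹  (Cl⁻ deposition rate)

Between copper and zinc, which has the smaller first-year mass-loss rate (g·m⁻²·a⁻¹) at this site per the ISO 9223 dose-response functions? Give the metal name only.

copper

copper: T>10 °C ⇒ hinge -0.080·(19.5−10) = -0.7600
  SO₂ term: 0.0053·67.7^0.26·exp(0.059·91-0.7600) = 1.592
  Sd branch = 0.01025·Sd^0.27·e^(0.036·RH+0.049·T) = 3.744 μm/a
  r_corr = 1.592 + 3.744 = 5.336 μm/a
  mass loss = 5.336 μm/a × 8.96 g/cm³ = 47.81 g·m⁻²·a⁻¹
zinc: temperature factor f = -0.071·(9.5) = -0.6745
  SO₂ term: 0.0129·67.7^0.44·exp(0.046·91-0.6745) = 2.761
  Cl⁻ term: 0.0175·483.9^0.57·exp(0.008·91+0.085·19.5) = 6.447
  r_corr = 2.761 + 6.447 = 9.208 μm/a
  mass loss = 9.208 μm/a × 7.14 g/cm³ = 65.75 g·m⁻²·a⁻¹
Ordering by g·m⁻²·a⁻¹: zinc (65.7) > copper (47.8)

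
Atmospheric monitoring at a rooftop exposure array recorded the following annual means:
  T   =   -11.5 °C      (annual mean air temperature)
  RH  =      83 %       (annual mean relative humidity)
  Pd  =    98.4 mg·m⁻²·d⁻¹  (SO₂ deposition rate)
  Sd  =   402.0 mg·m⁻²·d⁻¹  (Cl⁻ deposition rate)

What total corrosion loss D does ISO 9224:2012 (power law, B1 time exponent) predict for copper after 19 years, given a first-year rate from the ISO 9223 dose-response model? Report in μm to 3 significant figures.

copper: f(T) = +0.126·(T−10) [T≤10 °C] = -2.7090
  sulphur-dioxide contribution → 0.1558 μm/a
  chloride contribution → 0.5845 μm/a
  ⇒ r_corr(copper) = 0.7404 μm/a
Power-law: D(19) = r_corr · 19^0.667
  D(19) = 0.7404 × 19^0.667 = 0.7404 × 7.127 = 5.277 μm

D(19) = 5.28 μm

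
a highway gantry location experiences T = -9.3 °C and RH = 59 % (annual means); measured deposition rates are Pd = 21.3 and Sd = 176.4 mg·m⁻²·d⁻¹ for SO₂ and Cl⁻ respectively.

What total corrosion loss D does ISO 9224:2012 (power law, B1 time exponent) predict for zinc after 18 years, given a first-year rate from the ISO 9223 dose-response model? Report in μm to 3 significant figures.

D(18) = 6.31 μm

zinc: T≤10 °C ⇒ hinge +0.038·(-9.3−10) = -0.7334
  SO₂ term: 0.0129·21.3^0.44·exp(0.046·59-0.7334) = 0.3591
  Sd branch = 0.0175·Sd^0.57·e^(0.008·RH+0.085·T) = 0.2428 μm/a
  r_corr = 0.3591 + 0.2428 = 0.6019 μm/a
Long-term exponent b (ISO 9224 Table 2, B1) = 0.813
  D(18) = 0.6019 × 18^0.813 = 0.6019 × 10.48 = 6.311 μm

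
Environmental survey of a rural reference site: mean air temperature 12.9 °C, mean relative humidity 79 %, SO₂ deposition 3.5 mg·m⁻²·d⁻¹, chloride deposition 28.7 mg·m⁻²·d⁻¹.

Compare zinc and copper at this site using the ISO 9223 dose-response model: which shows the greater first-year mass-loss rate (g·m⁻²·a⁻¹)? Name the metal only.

zinc: f(T) = -0.071·(T−10) [T>10 °C] = -0.2059
  Pd branch = 0.0129·Pd^0.44·e^(0.046·RH+f) = 0.6899 μm/a
  Sd branch = 0.0175·Sd^0.57·e^(0.008·RH+0.085·T) = 0.6679 μm/a
  sum: 0.6899 + 0.6679 → r_corr = 1.358 μm/a
  mass loss = 1.358 μm/a × 7.14 g/cm³ = 9.695 g·m⁻²·a⁻¹
copper: T>10 °C ⇒ hinge -0.080·(12.9−10) = -0.2320
  SO₂ term: 0.0053·3.5^0.26·exp(0.059·79-0.2320) = 0.6155
  Sd branch = 0.01025·Sd^0.27·e^(0.036·RH+0.049·T) = 0.8204 μm/a
  sum: 0.6155 + 0.8204 → r_corr = 1.436 μm/a
  mass loss = 1.436 μm/a × 8.96 g/cm³ = 12.87 g·m⁻²·a⁻¹
Ordering by g·m⁻²·a⁻¹: copper (12.9) > zinc (9.69)

copper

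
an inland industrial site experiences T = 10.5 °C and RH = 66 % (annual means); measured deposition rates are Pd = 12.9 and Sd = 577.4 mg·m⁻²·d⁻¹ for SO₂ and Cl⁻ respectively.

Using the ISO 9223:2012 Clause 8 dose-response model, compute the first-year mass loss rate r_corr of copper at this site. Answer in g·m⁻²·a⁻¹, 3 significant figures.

copper: f(T) = -0.080·(T−10) [T>10 °C] = -0.0400
  sulphur-dioxide contribution → 0.4862 μm/a
  chloride contribution → 1.027 μm/a
  ⇒ r_corr(copper) = 1.513 μm/a
Convert to mass loss: 1.513 μm/a × 8.96 g/cm³ = 13.56 g·m⁻²·a⁻¹

r_corr = 13.6 g·m⁻²·a⁻¹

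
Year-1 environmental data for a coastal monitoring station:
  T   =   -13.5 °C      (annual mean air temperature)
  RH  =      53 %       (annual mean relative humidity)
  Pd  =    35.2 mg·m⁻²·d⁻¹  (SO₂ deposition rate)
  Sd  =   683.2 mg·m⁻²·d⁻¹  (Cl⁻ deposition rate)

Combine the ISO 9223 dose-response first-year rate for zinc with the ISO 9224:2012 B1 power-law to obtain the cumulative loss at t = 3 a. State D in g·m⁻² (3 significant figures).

zinc: temperature factor f = +0.038·(-23.5) = -0.8930
  SO₂ term: 0.0129·35.2^0.44·exp(0.046·53-0.8930) = 0.2898
  Sd branch = 0.0175·Sd^0.57·e^(0.008·RH+0.085·T) = 0.3504 μm/a
  r_corr = 0.2898 + 0.3504 = 0.6401 μm/a
ISO 9224: D(t) = r_corr · t^b with b = 0.813 (zinc, B1)
  D(3) = 0.6401 × 3^0.813 = 0.6401 × 2.443 = 1.564 μm
  Mass loss = 1.564 μm × 7.14 g/cm³ = 11.17 g·m⁻²

D(3) = 11.2 g·m⁻²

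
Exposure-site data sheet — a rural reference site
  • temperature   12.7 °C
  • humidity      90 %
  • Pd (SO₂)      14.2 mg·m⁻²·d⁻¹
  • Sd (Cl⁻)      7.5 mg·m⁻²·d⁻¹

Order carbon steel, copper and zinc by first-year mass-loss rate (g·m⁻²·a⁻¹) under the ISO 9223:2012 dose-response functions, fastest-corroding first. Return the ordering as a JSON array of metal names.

carbon steel: f(T) = -0.054·(T−10) [T>10 °C] = -0.1458
  Pd branch = 1.77·Pd^0.52·e^(0.02·RH+f) = 36.78 μm/a
  Cl⁻ term: 0.102·7.5^0.62·exp(0.033·90+0.04·12.7) = 11.52
  sum: 36.78 + 11.52 → r_corr = 48.3 μm/a
  mass loss = 48.3 μm/a × 7.85 g/cm³ = 379.2 g·m⁻²·a⁻¹
copper: f(T) = -0.080·(T−10) [T>10 °C] = -0.2160
  SO₂ term: 0.0053·14.2^0.26·exp(0.059·90-0.2160) = 1.723
  Cl⁻ term: 0.01025·7.5^0.27·exp(0.036·90+0.049·12.7) = 0.8402
  sum: 1.723 + 0.8402 → r_corr = 2.563 μm/a
  mass loss = 2.563 μm/a × 8.96 g/cm³ = 22.96 g·m⁻²·a⁻¹
zinc: T>10 °C ⇒ hinge -0.071·(12.7−10) = -0.1917
  Pd branch = 0.0129·Pd^0.44·e^(0.046·RH+f) = 2.149 μm/a
  Cl⁻ term: 0.0175·7.5^0.57·exp(0.008·90+0.085·12.7) = 0.3337
  sum: 2.149 + 0.3337 → r_corr = 2.483 μm/a
  mass loss = 2.483 μm/a × 7.14 g/cm³ = 17.73 g·m⁻²·a⁻¹
Ordering by g·m⁻²·a⁻¹: carbon steel (379) > copper (23) > zinc (17.7)

["carbon steel", "copper", "zinc"]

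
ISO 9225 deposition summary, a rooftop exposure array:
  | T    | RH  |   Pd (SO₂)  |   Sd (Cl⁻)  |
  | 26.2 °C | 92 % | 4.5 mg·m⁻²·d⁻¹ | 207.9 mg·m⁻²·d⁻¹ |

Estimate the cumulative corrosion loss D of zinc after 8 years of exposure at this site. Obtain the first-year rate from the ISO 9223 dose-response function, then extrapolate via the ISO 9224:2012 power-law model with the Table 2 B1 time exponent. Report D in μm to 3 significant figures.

zinc: temperature factor f = -0.071·(16.2) = -1.1502
  SO₂ term: 0.0129·4.5^0.44·exp(0.046·92-1.1502) = 0.545
  Cl⁻ term: 0.0175·207.9^0.57·exp(0.008·92+0.085·26.2) = 7.096
  sum: 0.545 + 7.096 → r_corr = 7.641 μm/a
ISO 9224: D(t) = r_corr · t^b with b = 0.813 (zinc, B1)
  D(8) = 7.641 × 8^0.813 = 7.641 × 5.423 = 41.44 μm

D(8) = 41.4 μm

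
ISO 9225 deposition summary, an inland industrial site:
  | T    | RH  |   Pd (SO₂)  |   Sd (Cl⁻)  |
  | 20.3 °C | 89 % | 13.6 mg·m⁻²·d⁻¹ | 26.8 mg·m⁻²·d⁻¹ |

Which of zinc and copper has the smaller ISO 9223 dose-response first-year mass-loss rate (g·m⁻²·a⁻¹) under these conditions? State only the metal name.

zinc

zinc: T>10 °C ⇒ hinge -0.071·(20.3−10) = -0.7313
  sulphur-dioxide contribution → 1.174 μm/a
  chloride contribution → 1.305 μm/a
  total first-year rate 2.479 μm/a
  mass loss = 2.479 μm/a × 7.14 g/cm³ = 17.7 g·m⁻²·a⁻¹
copper: T>10 °C ⇒ hinge -0.080·(20.3−10) = -0.8240
  sulphur-dioxide contribution → 0.8742 μm/a
  chloride contribution → 1.659 μm/a
  ⇒ r_corr(copper) = 2.533 μm/a
  mass loss = 2.533 μm/a × 8.96 g/cm³ = 22.7 g·m⁻²·a⁻¹
Ordering by g·m⁻²·a⁻¹: copper (22.7) > zinc (17.7)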